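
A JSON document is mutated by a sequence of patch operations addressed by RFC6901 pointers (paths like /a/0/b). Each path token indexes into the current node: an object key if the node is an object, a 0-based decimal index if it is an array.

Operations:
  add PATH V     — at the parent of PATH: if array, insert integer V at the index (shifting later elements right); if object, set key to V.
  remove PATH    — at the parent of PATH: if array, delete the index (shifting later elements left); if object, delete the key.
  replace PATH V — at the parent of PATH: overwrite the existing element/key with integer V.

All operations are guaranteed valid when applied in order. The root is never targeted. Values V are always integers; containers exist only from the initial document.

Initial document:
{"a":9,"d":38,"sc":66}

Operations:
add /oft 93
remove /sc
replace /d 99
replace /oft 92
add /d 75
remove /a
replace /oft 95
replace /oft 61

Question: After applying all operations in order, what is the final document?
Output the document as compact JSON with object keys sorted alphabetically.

Answer: {"d":75,"oft":61}

Derivation:
After op 1 (add /oft 93): {"a":9,"d":38,"oft":93,"sc":66}
After op 2 (remove /sc): {"a":9,"d":38,"oft":93}
After op 3 (replace /d 99): {"a":9,"d":99,"oft":93}
After op 4 (replace /oft 92): {"a":9,"d":99,"oft":92}
After op 5 (add /d 75): {"a":9,"d":75,"oft":92}
After op 6 (remove /a): {"d":75,"oft":92}
After op 7 (replace /oft 95): {"d":75,"oft":95}
After op 8 (replace /oft 61): {"d":75,"oft":61}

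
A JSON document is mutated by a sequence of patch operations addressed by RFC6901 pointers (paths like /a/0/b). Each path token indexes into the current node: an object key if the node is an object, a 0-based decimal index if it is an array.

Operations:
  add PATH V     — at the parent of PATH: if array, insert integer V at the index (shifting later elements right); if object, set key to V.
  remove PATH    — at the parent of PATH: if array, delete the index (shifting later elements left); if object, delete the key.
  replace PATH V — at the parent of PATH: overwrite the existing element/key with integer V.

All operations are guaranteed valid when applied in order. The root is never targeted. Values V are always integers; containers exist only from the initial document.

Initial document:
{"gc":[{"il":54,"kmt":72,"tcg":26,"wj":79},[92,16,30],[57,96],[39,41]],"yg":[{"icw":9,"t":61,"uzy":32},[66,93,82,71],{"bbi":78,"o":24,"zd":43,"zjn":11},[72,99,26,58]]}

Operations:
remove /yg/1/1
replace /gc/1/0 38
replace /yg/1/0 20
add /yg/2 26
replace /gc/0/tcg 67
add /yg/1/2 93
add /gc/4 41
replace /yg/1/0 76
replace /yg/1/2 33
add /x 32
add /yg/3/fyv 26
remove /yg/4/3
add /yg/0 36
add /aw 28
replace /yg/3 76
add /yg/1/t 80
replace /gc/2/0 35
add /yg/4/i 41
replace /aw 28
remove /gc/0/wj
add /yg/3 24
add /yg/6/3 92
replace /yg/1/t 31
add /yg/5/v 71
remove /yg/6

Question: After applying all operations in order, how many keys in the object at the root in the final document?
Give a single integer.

Answer: 4

Derivation:
After op 1 (remove /yg/1/1): {"gc":[{"il":54,"kmt":72,"tcg":26,"wj":79},[92,16,30],[57,96],[39,41]],"yg":[{"icw":9,"t":61,"uzy":32},[66,82,71],{"bbi":78,"o":24,"zd":43,"zjn":11},[72,99,26,58]]}
After op 2 (replace /gc/1/0 38): {"gc":[{"il":54,"kmt":72,"tcg":26,"wj":79},[38,16,30],[57,96],[39,41]],"yg":[{"icw":9,"t":61,"uzy":32},[66,82,71],{"bbi":78,"o":24,"zd":43,"zjn":11},[72,99,26,58]]}
After op 3 (replace /yg/1/0 20): {"gc":[{"il":54,"kmt":72,"tcg":26,"wj":79},[38,16,30],[57,96],[39,41]],"yg":[{"icw":9,"t":61,"uzy":32},[20,82,71],{"bbi":78,"o":24,"zd":43,"zjn":11},[72,99,26,58]]}
After op 4 (add /yg/2 26): {"gc":[{"il":54,"kmt":72,"tcg":26,"wj":79},[38,16,30],[57,96],[39,41]],"yg":[{"icw":9,"t":61,"uzy":32},[20,82,71],26,{"bbi":78,"o":24,"zd":43,"zjn":11},[72,99,26,58]]}
After op 5 (replace /gc/0/tcg 67): {"gc":[{"il":54,"kmt":72,"tcg":67,"wj":79},[38,16,30],[57,96],[39,41]],"yg":[{"icw":9,"t":61,"uzy":32},[20,82,71],26,{"bbi":78,"o":24,"zd":43,"zjn":11},[72,99,26,58]]}
After op 6 (add /yg/1/2 93): {"gc":[{"il":54,"kmt":72,"tcg":67,"wj":79},[38,16,30],[57,96],[39,41]],"yg":[{"icw":9,"t":61,"uzy":32},[20,82,93,71],26,{"bbi":78,"o":24,"zd":43,"zjn":11},[72,99,26,58]]}
After op 7 (add /gc/4 41): {"gc":[{"il":54,"kmt":72,"tcg":67,"wj":79},[38,16,30],[57,96],[39,41],41],"yg":[{"icw":9,"t":61,"uzy":32},[20,82,93,71],26,{"bbi":78,"o":24,"zd":43,"zjn":11},[72,99,26,58]]}
After op 8 (replace /yg/1/0 76): {"gc":[{"il":54,"kmt":72,"tcg":67,"wj":79},[38,16,30],[57,96],[39,41],41],"yg":[{"icw":9,"t":61,"uzy":32},[76,82,93,71],26,{"bbi":78,"o":24,"zd":43,"zjn":11},[72,99,26,58]]}
After op 9 (replace /yg/1/2 33): {"gc":[{"il":54,"kmt":72,"tcg":67,"wj":79},[38,16,30],[57,96],[39,41],41],"yg":[{"icw":9,"t":61,"uzy":32},[76,82,33,71],26,{"bbi":78,"o":24,"zd":43,"zjn":11},[72,99,26,58]]}
After op 10 (add /x 32): {"gc":[{"il":54,"kmt":72,"tcg":67,"wj":79},[38,16,30],[57,96],[39,41],41],"x":32,"yg":[{"icw":9,"t":61,"uzy":32},[76,82,33,71],26,{"bbi":78,"o":24,"zd":43,"zjn":11},[72,99,26,58]]}
After op 11 (add /yg/3/fyv 26): {"gc":[{"il":54,"kmt":72,"tcg":67,"wj":79},[38,16,30],[57,96],[39,41],41],"x":32,"yg":[{"icw":9,"t":61,"uzy":32},[76,82,33,71],26,{"bbi":78,"fyv":26,"o":24,"zd":43,"zjn":11},[72,99,26,58]]}
After op 12 (remove /yg/4/3): {"gc":[{"il":54,"kmt":72,"tcg":67,"wj":79},[38,16,30],[57,96],[39,41],41],"x":32,"yg":[{"icw":9,"t":61,"uzy":32},[76,82,33,71],26,{"bbi":78,"fyv":26,"o":24,"zd":43,"zjn":11},[72,99,26]]}
After op 13 (add /yg/0 36): {"gc":[{"il":54,"kmt":72,"tcg":67,"wj":79},[38,16,30],[57,96],[39,41],41],"x":32,"yg":[36,{"icw":9,"t":61,"uzy":32},[76,82,33,71],26,{"bbi":78,"fyv":26,"o":24,"zd":43,"zjn":11},[72,99,26]]}
After op 14 (add /aw 28): {"aw":28,"gc":[{"il":54,"kmt":72,"tcg":67,"wj":79},[38,16,30],[57,96],[39,41],41],"x":32,"yg":[36,{"icw":9,"t":61,"uzy":32},[76,82,33,71],26,{"bbi":78,"fyv":26,"o":24,"zd":43,"zjn":11},[72,99,26]]}
After op 15 (replace /yg/3 76): {"aw":28,"gc":[{"il":54,"kmt":72,"tcg":67,"wj":79},[38,16,30],[57,96],[39,41],41],"x":32,"yg":[36,{"icw":9,"t":61,"uzy":32},[76,82,33,71],76,{"bbi":78,"fyv":26,"o":24,"zd":43,"zjn":11},[72,99,26]]}
After op 16 (add /yg/1/t 80): {"aw":28,"gc":[{"il":54,"kmt":72,"tcg":67,"wj":79},[38,16,30],[57,96],[39,41],41],"x":32,"yg":[36,{"icw":9,"t":80,"uzy":32},[76,82,33,71],76,{"bbi":78,"fyv":26,"o":24,"zd":43,"zjn":11},[72,99,26]]}
After op 17 (replace /gc/2/0 35): {"aw":28,"gc":[{"il":54,"kmt":72,"tcg":67,"wj":79},[38,16,30],[35,96],[39,41],41],"x":32,"yg":[36,{"icw":9,"t":80,"uzy":32},[76,82,33,71],76,{"bbi":78,"fyv":26,"o":24,"zd":43,"zjn":11},[72,99,26]]}
After op 18 (add /yg/4/i 41): {"aw":28,"gc":[{"il":54,"kmt":72,"tcg":67,"wj":79},[38,16,30],[35,96],[39,41],41],"x":32,"yg":[36,{"icw":9,"t":80,"uzy":32},[76,82,33,71],76,{"bbi":78,"fyv":26,"i":41,"o":24,"zd":43,"zjn":11},[72,99,26]]}
After op 19 (replace /aw 28): {"aw":28,"gc":[{"il":54,"kmt":72,"tcg":67,"wj":79},[38,16,30],[35,96],[39,41],41],"x":32,"yg":[36,{"icw":9,"t":80,"uzy":32},[76,82,33,71],76,{"bbi":78,"fyv":26,"i":41,"o":24,"zd":43,"zjn":11},[72,99,26]]}
After op 20 (remove /gc/0/wj): {"aw":28,"gc":[{"il":54,"kmt":72,"tcg":67},[38,16,30],[35,96],[39,41],41],"x":32,"yg":[36,{"icw":9,"t":80,"uzy":32},[76,82,33,71],76,{"bbi":78,"fyv":26,"i":41,"o":24,"zd":43,"zjn":11},[72,99,26]]}
After op 21 (add /yg/3 24): {"aw":28,"gc":[{"il":54,"kmt":72,"tcg":67},[38,16,30],[35,96],[39,41],41],"x":32,"yg":[36,{"icw":9,"t":80,"uzy":32},[76,82,33,71],24,76,{"bbi":78,"fyv":26,"i":41,"o":24,"zd":43,"zjn":11},[72,99,26]]}
After op 22 (add /yg/6/3 92): {"aw":28,"gc":[{"il":54,"kmt":72,"tcg":67},[38,16,30],[35,96],[39,41],41],"x":32,"yg":[36,{"icw":9,"t":80,"uzy":32},[76,82,33,71],24,76,{"bbi":78,"fyv":26,"i":41,"o":24,"zd":43,"zjn":11},[72,99,26,92]]}
After op 23 (replace /yg/1/t 31): {"aw":28,"gc":[{"il":54,"kmt":72,"tcg":67},[38,16,30],[35,96],[39,41],41],"x":32,"yg":[36,{"icw":9,"t":31,"uzy":32},[76,82,33,71],24,76,{"bbi":78,"fyv":26,"i":41,"o":24,"zd":43,"zjn":11},[72,99,26,92]]}
After op 24 (add /yg/5/v 71): {"aw":28,"gc":[{"il":54,"kmt":72,"tcg":67},[38,16,30],[35,96],[39,41],41],"x":32,"yg":[36,{"icw":9,"t":31,"uzy":32},[76,82,33,71],24,76,{"bbi":78,"fyv":26,"i":41,"o":24,"v":71,"zd":43,"zjn":11},[72,99,26,92]]}
After op 25 (remove /yg/6): {"aw":28,"gc":[{"il":54,"kmt":72,"tcg":67},[38,16,30],[35,96],[39,41],41],"x":32,"yg":[36,{"icw":9,"t":31,"uzy":32},[76,82,33,71],24,76,{"bbi":78,"fyv":26,"i":41,"o":24,"v":71,"zd":43,"zjn":11}]}
Size at the root: 4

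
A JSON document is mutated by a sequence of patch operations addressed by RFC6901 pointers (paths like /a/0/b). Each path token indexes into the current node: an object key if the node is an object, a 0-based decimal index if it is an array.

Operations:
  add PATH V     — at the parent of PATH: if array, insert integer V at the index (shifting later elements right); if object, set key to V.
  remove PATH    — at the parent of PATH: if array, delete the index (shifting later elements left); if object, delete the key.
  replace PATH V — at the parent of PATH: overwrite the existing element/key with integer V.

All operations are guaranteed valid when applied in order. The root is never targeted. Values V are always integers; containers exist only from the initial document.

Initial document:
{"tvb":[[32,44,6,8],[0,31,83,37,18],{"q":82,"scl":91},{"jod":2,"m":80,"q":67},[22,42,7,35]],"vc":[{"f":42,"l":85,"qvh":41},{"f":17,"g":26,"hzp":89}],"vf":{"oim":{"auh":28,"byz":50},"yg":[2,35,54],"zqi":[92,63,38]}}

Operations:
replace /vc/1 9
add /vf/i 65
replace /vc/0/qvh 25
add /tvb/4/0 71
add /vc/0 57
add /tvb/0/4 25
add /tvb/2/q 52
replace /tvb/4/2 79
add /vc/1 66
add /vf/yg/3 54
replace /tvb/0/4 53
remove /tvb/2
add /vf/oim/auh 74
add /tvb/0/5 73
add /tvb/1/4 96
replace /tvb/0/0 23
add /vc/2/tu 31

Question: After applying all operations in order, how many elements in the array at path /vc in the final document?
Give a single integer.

After op 1 (replace /vc/1 9): {"tvb":[[32,44,6,8],[0,31,83,37,18],{"q":82,"scl":91},{"jod":2,"m":80,"q":67},[22,42,7,35]],"vc":[{"f":42,"l":85,"qvh":41},9],"vf":{"oim":{"auh":28,"byz":50},"yg":[2,35,54],"zqi":[92,63,38]}}
After op 2 (add /vf/i 65): {"tvb":[[32,44,6,8],[0,31,83,37,18],{"q":82,"scl":91},{"jod":2,"m":80,"q":67},[22,42,7,35]],"vc":[{"f":42,"l":85,"qvh":41},9],"vf":{"i":65,"oim":{"auh":28,"byz":50},"yg":[2,35,54],"zqi":[92,63,38]}}
After op 3 (replace /vc/0/qvh 25): {"tvb":[[32,44,6,8],[0,31,83,37,18],{"q":82,"scl":91},{"jod":2,"m":80,"q":67},[22,42,7,35]],"vc":[{"f":42,"l":85,"qvh":25},9],"vf":{"i":65,"oim":{"auh":28,"byz":50},"yg":[2,35,54],"zqi":[92,63,38]}}
After op 4 (add /tvb/4/0 71): {"tvb":[[32,44,6,8],[0,31,83,37,18],{"q":82,"scl":91},{"jod":2,"m":80,"q":67},[71,22,42,7,35]],"vc":[{"f":42,"l":85,"qvh":25},9],"vf":{"i":65,"oim":{"auh":28,"byz":50},"yg":[2,35,54],"zqi":[92,63,38]}}
After op 5 (add /vc/0 57): {"tvb":[[32,44,6,8],[0,31,83,37,18],{"q":82,"scl":91},{"jod":2,"m":80,"q":67},[71,22,42,7,35]],"vc":[57,{"f":42,"l":85,"qvh":25},9],"vf":{"i":65,"oim":{"auh":28,"byz":50},"yg":[2,35,54],"zqi":[92,63,38]}}
After op 6 (add /tvb/0/4 25): {"tvb":[[32,44,6,8,25],[0,31,83,37,18],{"q":82,"scl":91},{"jod":2,"m":80,"q":67},[71,22,42,7,35]],"vc":[57,{"f":42,"l":85,"qvh":25},9],"vf":{"i":65,"oim":{"auh":28,"byz":50},"yg":[2,35,54],"zqi":[92,63,38]}}
After op 7 (add /tvb/2/q 52): {"tvb":[[32,44,6,8,25],[0,31,83,37,18],{"q":52,"scl":91},{"jod":2,"m":80,"q":67},[71,22,42,7,35]],"vc":[57,{"f":42,"l":85,"qvh":25},9],"vf":{"i":65,"oim":{"auh":28,"byz":50},"yg":[2,35,54],"zqi":[92,63,38]}}
After op 8 (replace /tvb/4/2 79): {"tvb":[[32,44,6,8,25],[0,31,83,37,18],{"q":52,"scl":91},{"jod":2,"m":80,"q":67},[71,22,79,7,35]],"vc":[57,{"f":42,"l":85,"qvh":25},9],"vf":{"i":65,"oim":{"auh":28,"byz":50},"yg":[2,35,54],"zqi":[92,63,38]}}
After op 9 (add /vc/1 66): {"tvb":[[32,44,6,8,25],[0,31,83,37,18],{"q":52,"scl":91},{"jod":2,"m":80,"q":67},[71,22,79,7,35]],"vc":[57,66,{"f":42,"l":85,"qvh":25},9],"vf":{"i":65,"oim":{"auh":28,"byz":50},"yg":[2,35,54],"zqi":[92,63,38]}}
After op 10 (add /vf/yg/3 54): {"tvb":[[32,44,6,8,25],[0,31,83,37,18],{"q":52,"scl":91},{"jod":2,"m":80,"q":67},[71,22,79,7,35]],"vc":[57,66,{"f":42,"l":85,"qvh":25},9],"vf":{"i":65,"oim":{"auh":28,"byz":50},"yg":[2,35,54,54],"zqi":[92,63,38]}}
After op 11 (replace /tvb/0/4 53): {"tvb":[[32,44,6,8,53],[0,31,83,37,18],{"q":52,"scl":91},{"jod":2,"m":80,"q":67},[71,22,79,7,35]],"vc":[57,66,{"f":42,"l":85,"qvh":25},9],"vf":{"i":65,"oim":{"auh":28,"byz":50},"yg":[2,35,54,54],"zqi":[92,63,38]}}
After op 12 (remove /tvb/2): {"tvb":[[32,44,6,8,53],[0,31,83,37,18],{"jod":2,"m":80,"q":67},[71,22,79,7,35]],"vc":[57,66,{"f":42,"l":85,"qvh":25},9],"vf":{"i":65,"oim":{"auh":28,"byz":50},"yg":[2,35,54,54],"zqi":[92,63,38]}}
After op 13 (add /vf/oim/auh 74): {"tvb":[[32,44,6,8,53],[0,31,83,37,18],{"jod":2,"m":80,"q":67},[71,22,79,7,35]],"vc":[57,66,{"f":42,"l":85,"qvh":25},9],"vf":{"i":65,"oim":{"auh":74,"byz":50},"yg":[2,35,54,54],"zqi":[92,63,38]}}
After op 14 (add /tvb/0/5 73): {"tvb":[[32,44,6,8,53,73],[0,31,83,37,18],{"jod":2,"m":80,"q":67},[71,22,79,7,35]],"vc":[57,66,{"f":42,"l":85,"qvh":25},9],"vf":{"i":65,"oim":{"auh":74,"byz":50},"yg":[2,35,54,54],"zqi":[92,63,38]}}
After op 15 (add /tvb/1/4 96): {"tvb":[[32,44,6,8,53,73],[0,31,83,37,96,18],{"jod":2,"m":80,"q":67},[71,22,79,7,35]],"vc":[57,66,{"f":42,"l":85,"qvh":25},9],"vf":{"i":65,"oim":{"auh":74,"byz":50},"yg":[2,35,54,54],"zqi":[92,63,38]}}
After op 16 (replace /tvb/0/0 23): {"tvb":[[23,44,6,8,53,73],[0,31,83,37,96,18],{"jod":2,"m":80,"q":67},[71,22,79,7,35]],"vc":[57,66,{"f":42,"l":85,"qvh":25},9],"vf":{"i":65,"oim":{"auh":74,"byz":50},"yg":[2,35,54,54],"zqi":[92,63,38]}}
After op 17 (add /vc/2/tu 31): {"tvb":[[23,44,6,8,53,73],[0,31,83,37,96,18],{"jod":2,"m":80,"q":67},[71,22,79,7,35]],"vc":[57,66,{"f":42,"l":85,"qvh":25,"tu":31},9],"vf":{"i":65,"oim":{"auh":74,"byz":50},"yg":[2,35,54,54],"zqi":[92,63,38]}}
Size at path /vc: 4

Answer: 4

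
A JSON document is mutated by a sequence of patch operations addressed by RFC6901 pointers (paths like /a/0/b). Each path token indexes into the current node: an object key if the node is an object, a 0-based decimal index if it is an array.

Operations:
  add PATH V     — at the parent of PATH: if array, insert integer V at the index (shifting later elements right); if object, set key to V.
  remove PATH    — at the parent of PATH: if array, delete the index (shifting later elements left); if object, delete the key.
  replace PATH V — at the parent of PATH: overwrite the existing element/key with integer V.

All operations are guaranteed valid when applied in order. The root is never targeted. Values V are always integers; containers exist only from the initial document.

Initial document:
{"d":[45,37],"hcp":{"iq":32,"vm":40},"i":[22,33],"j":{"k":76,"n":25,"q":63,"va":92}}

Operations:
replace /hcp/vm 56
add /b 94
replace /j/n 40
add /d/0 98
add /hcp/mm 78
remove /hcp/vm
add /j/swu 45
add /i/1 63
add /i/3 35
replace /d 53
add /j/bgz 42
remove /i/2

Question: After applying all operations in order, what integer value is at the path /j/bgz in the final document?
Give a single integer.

After op 1 (replace /hcp/vm 56): {"d":[45,37],"hcp":{"iq":32,"vm":56},"i":[22,33],"j":{"k":76,"n":25,"q":63,"va":92}}
After op 2 (add /b 94): {"b":94,"d":[45,37],"hcp":{"iq":32,"vm":56},"i":[22,33],"j":{"k":76,"n":25,"q":63,"va":92}}
After op 3 (replace /j/n 40): {"b":94,"d":[45,37],"hcp":{"iq":32,"vm":56},"i":[22,33],"j":{"k":76,"n":40,"q":63,"va":92}}
After op 4 (add /d/0 98): {"b":94,"d":[98,45,37],"hcp":{"iq":32,"vm":56},"i":[22,33],"j":{"k":76,"n":40,"q":63,"va":92}}
After op 5 (add /hcp/mm 78): {"b":94,"d":[98,45,37],"hcp":{"iq":32,"mm":78,"vm":56},"i":[22,33],"j":{"k":76,"n":40,"q":63,"va":92}}
After op 6 (remove /hcp/vm): {"b":94,"d":[98,45,37],"hcp":{"iq":32,"mm":78},"i":[22,33],"j":{"k":76,"n":40,"q":63,"va":92}}
After op 7 (add /j/swu 45): {"b":94,"d":[98,45,37],"hcp":{"iq":32,"mm":78},"i":[22,33],"j":{"k":76,"n":40,"q":63,"swu":45,"va":92}}
After op 8 (add /i/1 63): {"b":94,"d":[98,45,37],"hcp":{"iq":32,"mm":78},"i":[22,63,33],"j":{"k":76,"n":40,"q":63,"swu":45,"va":92}}
After op 9 (add /i/3 35): {"b":94,"d":[98,45,37],"hcp":{"iq":32,"mm":78},"i":[22,63,33,35],"j":{"k":76,"n":40,"q":63,"swu":45,"va":92}}
After op 10 (replace /d 53): {"b":94,"d":53,"hcp":{"iq":32,"mm":78},"i":[22,63,33,35],"j":{"k":76,"n":40,"q":63,"swu":45,"va":92}}
After op 11 (add /j/bgz 42): {"b":94,"d":53,"hcp":{"iq":32,"mm":78},"i":[22,63,33,35],"j":{"bgz":42,"k":76,"n":40,"q":63,"swu":45,"va":92}}
After op 12 (remove /i/2): {"b":94,"d":53,"hcp":{"iq":32,"mm":78},"i":[22,63,35],"j":{"bgz":42,"k":76,"n":40,"q":63,"swu":45,"va":92}}
Value at /j/bgz: 42

Answer: 42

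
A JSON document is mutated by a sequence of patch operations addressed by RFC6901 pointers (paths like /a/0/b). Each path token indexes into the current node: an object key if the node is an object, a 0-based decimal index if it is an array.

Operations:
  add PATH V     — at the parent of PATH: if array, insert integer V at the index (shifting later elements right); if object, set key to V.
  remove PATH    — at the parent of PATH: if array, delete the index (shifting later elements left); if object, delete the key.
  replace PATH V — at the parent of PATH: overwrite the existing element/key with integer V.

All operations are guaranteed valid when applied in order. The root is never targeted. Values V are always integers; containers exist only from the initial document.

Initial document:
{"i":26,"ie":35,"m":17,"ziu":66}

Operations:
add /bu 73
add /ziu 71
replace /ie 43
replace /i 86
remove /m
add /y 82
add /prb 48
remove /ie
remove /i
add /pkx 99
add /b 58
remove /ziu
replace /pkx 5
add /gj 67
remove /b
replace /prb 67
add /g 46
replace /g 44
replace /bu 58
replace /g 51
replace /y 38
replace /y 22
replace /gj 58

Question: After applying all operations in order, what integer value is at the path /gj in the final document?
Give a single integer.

Answer: 58

Derivation:
After op 1 (add /bu 73): {"bu":73,"i":26,"ie":35,"m":17,"ziu":66}
After op 2 (add /ziu 71): {"bu":73,"i":26,"ie":35,"m":17,"ziu":71}
After op 3 (replace /ie 43): {"bu":73,"i":26,"ie":43,"m":17,"ziu":71}
After op 4 (replace /i 86): {"bu":73,"i":86,"ie":43,"m":17,"ziu":71}
After op 5 (remove /m): {"bu":73,"i":86,"ie":43,"ziu":71}
After op 6 (add /y 82): {"bu":73,"i":86,"ie":43,"y":82,"ziu":71}
After op 7 (add /prb 48): {"bu":73,"i":86,"ie":43,"prb":48,"y":82,"ziu":71}
After op 8 (remove /ie): {"bu":73,"i":86,"prb":48,"y":82,"ziu":71}
After op 9 (remove /i): {"bu":73,"prb":48,"y":82,"ziu":71}
After op 10 (add /pkx 99): {"bu":73,"pkx":99,"prb":48,"y":82,"ziu":71}
After op 11 (add /b 58): {"b":58,"bu":73,"pkx":99,"prb":48,"y":82,"ziu":71}
After op 12 (remove /ziu): {"b":58,"bu":73,"pkx":99,"prb":48,"y":82}
After op 13 (replace /pkx 5): {"b":58,"bu":73,"pkx":5,"prb":48,"y":82}
After op 14 (add /gj 67): {"b":58,"bu":73,"gj":67,"pkx":5,"prb":48,"y":82}
After op 15 (remove /b): {"bu":73,"gj":67,"pkx":5,"prb":48,"y":82}
After op 16 (replace /prb 67): {"bu":73,"gj":67,"pkx":5,"prb":67,"y":82}
After op 17 (add /g 46): {"bu":73,"g":46,"gj":67,"pkx":5,"prb":67,"y":82}
After op 18 (replace /g 44): {"bu":73,"g":44,"gj":67,"pkx":5,"prb":67,"y":82}
After op 19 (replace /bu 58): {"bu":58,"g":44,"gj":67,"pkx":5,"prb":67,"y":82}
After op 20 (replace /g 51): {"bu":58,"g":51,"gj":67,"pkx":5,"prb":67,"y":82}
After op 21 (replace /y 38): {"bu":58,"g":51,"gj":67,"pkx":5,"prb":67,"y":38}
After op 22 (replace /y 22): {"bu":58,"g":51,"gj":67,"pkx":5,"prb":67,"y":22}
After op 23 (replace /gj 58): {"bu":58,"g":51,"gj":58,"pkx":5,"prb":67,"y":22}
Value at /gj: 58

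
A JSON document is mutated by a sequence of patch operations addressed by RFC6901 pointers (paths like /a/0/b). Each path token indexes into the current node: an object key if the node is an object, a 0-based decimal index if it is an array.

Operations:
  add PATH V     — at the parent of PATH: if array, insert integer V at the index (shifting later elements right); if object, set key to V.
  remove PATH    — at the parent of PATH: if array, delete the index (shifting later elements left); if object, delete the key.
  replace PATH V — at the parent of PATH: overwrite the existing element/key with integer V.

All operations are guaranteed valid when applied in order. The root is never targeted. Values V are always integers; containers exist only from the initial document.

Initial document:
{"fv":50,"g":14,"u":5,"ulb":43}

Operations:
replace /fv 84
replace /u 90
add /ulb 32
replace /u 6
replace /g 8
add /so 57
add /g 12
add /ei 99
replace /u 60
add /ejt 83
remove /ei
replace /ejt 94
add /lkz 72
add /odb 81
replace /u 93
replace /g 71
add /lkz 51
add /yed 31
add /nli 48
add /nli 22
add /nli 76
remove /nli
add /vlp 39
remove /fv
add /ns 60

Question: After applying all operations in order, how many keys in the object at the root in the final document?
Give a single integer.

After op 1 (replace /fv 84): {"fv":84,"g":14,"u":5,"ulb":43}
After op 2 (replace /u 90): {"fv":84,"g":14,"u":90,"ulb":43}
After op 3 (add /ulb 32): {"fv":84,"g":14,"u":90,"ulb":32}
After op 4 (replace /u 6): {"fv":84,"g":14,"u":6,"ulb":32}
After op 5 (replace /g 8): {"fv":84,"g":8,"u":6,"ulb":32}
After op 6 (add /so 57): {"fv":84,"g":8,"so":57,"u":6,"ulb":32}
After op 7 (add /g 12): {"fv":84,"g":12,"so":57,"u":6,"ulb":32}
After op 8 (add /ei 99): {"ei":99,"fv":84,"g":12,"so":57,"u":6,"ulb":32}
After op 9 (replace /u 60): {"ei":99,"fv":84,"g":12,"so":57,"u":60,"ulb":32}
After op 10 (add /ejt 83): {"ei":99,"ejt":83,"fv":84,"g":12,"so":57,"u":60,"ulb":32}
After op 11 (remove /ei): {"ejt":83,"fv":84,"g":12,"so":57,"u":60,"ulb":32}
After op 12 (replace /ejt 94): {"ejt":94,"fv":84,"g":12,"so":57,"u":60,"ulb":32}
After op 13 (add /lkz 72): {"ejt":94,"fv":84,"g":12,"lkz":72,"so":57,"u":60,"ulb":32}
After op 14 (add /odb 81): {"ejt":94,"fv":84,"g":12,"lkz":72,"odb":81,"so":57,"u":60,"ulb":32}
After op 15 (replace /u 93): {"ejt":94,"fv":84,"g":12,"lkz":72,"odb":81,"so":57,"u":93,"ulb":32}
After op 16 (replace /g 71): {"ejt":94,"fv":84,"g":71,"lkz":72,"odb":81,"so":57,"u":93,"ulb":32}
After op 17 (add /lkz 51): {"ejt":94,"fv":84,"g":71,"lkz":51,"odb":81,"so":57,"u":93,"ulb":32}
After op 18 (add /yed 31): {"ejt":94,"fv":84,"g":71,"lkz":51,"odb":81,"so":57,"u":93,"ulb":32,"yed":31}
After op 19 (add /nli 48): {"ejt":94,"fv":84,"g":71,"lkz":51,"nli":48,"odb":81,"so":57,"u":93,"ulb":32,"yed":31}
After op 20 (add /nli 22): {"ejt":94,"fv":84,"g":71,"lkz":51,"nli":22,"odb":81,"so":57,"u":93,"ulb":32,"yed":31}
After op 21 (add /nli 76): {"ejt":94,"fv":84,"g":71,"lkz":51,"nli":76,"odb":81,"so":57,"u":93,"ulb":32,"yed":31}
After op 22 (remove /nli): {"ejt":94,"fv":84,"g":71,"lkz":51,"odb":81,"so":57,"u":93,"ulb":32,"yed":31}
After op 23 (add /vlp 39): {"ejt":94,"fv":84,"g":71,"lkz":51,"odb":81,"so":57,"u":93,"ulb":32,"vlp":39,"yed":31}
After op 24 (remove /fv): {"ejt":94,"g":71,"lkz":51,"odb":81,"so":57,"u":93,"ulb":32,"vlp":39,"yed":31}
After op 25 (add /ns 60): {"ejt":94,"g":71,"lkz":51,"ns":60,"odb":81,"so":57,"u":93,"ulb":32,"vlp":39,"yed":31}
Size at the root: 10

Answer: 10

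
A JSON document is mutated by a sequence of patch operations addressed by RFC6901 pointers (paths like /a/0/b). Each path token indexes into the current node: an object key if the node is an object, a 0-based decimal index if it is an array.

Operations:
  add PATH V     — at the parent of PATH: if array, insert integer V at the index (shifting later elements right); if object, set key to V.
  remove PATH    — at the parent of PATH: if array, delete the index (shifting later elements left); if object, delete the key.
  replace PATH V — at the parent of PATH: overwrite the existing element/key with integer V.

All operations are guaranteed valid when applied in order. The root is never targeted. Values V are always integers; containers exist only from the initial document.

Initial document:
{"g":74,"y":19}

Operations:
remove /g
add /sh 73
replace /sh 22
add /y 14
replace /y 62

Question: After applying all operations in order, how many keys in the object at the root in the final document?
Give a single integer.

Answer: 2

Derivation:
After op 1 (remove /g): {"y":19}
After op 2 (add /sh 73): {"sh":73,"y":19}
After op 3 (replace /sh 22): {"sh":22,"y":19}
After op 4 (add /y 14): {"sh":22,"y":14}
After op 5 (replace /y 62): {"sh":22,"y":62}
Size at the root: 2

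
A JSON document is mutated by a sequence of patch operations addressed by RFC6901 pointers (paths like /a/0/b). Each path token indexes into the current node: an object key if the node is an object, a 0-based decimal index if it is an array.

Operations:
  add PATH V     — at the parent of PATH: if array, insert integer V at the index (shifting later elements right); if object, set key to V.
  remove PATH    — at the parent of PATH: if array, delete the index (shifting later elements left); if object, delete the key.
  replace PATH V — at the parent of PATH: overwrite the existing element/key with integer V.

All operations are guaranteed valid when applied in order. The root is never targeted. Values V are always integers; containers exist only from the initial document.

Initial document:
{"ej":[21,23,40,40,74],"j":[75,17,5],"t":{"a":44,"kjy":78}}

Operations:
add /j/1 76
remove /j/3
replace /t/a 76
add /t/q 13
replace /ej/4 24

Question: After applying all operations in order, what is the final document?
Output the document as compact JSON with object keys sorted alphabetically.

After op 1 (add /j/1 76): {"ej":[21,23,40,40,74],"j":[75,76,17,5],"t":{"a":44,"kjy":78}}
After op 2 (remove /j/3): {"ej":[21,23,40,40,74],"j":[75,76,17],"t":{"a":44,"kjy":78}}
After op 3 (replace /t/a 76): {"ej":[21,23,40,40,74],"j":[75,76,17],"t":{"a":76,"kjy":78}}
After op 4 (add /t/q 13): {"ej":[21,23,40,40,74],"j":[75,76,17],"t":{"a":76,"kjy":78,"q":13}}
After op 5 (replace /ej/4 24): {"ej":[21,23,40,40,24],"j":[75,76,17],"t":{"a":76,"kjy":78,"q":13}}

Answer: {"ej":[21,23,40,40,24],"j":[75,76,17],"t":{"a":76,"kjy":78,"q":13}}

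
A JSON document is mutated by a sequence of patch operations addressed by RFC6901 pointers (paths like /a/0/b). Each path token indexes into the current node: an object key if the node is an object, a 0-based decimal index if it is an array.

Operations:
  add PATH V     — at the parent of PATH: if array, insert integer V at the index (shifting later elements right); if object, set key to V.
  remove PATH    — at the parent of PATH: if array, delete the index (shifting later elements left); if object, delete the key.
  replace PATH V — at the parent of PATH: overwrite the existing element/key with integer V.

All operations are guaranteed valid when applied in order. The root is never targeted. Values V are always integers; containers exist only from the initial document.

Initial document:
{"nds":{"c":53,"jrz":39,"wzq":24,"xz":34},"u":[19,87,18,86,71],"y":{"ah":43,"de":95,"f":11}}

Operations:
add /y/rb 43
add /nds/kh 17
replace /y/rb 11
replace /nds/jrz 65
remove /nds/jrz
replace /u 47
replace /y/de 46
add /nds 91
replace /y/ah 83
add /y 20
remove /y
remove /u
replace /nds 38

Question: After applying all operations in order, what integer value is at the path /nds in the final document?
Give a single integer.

After op 1 (add /y/rb 43): {"nds":{"c":53,"jrz":39,"wzq":24,"xz":34},"u":[19,87,18,86,71],"y":{"ah":43,"de":95,"f":11,"rb":43}}
After op 2 (add /nds/kh 17): {"nds":{"c":53,"jrz":39,"kh":17,"wzq":24,"xz":34},"u":[19,87,18,86,71],"y":{"ah":43,"de":95,"f":11,"rb":43}}
After op 3 (replace /y/rb 11): {"nds":{"c":53,"jrz":39,"kh":17,"wzq":24,"xz":34},"u":[19,87,18,86,71],"y":{"ah":43,"de":95,"f":11,"rb":11}}
After op 4 (replace /nds/jrz 65): {"nds":{"c":53,"jrz":65,"kh":17,"wzq":24,"xz":34},"u":[19,87,18,86,71],"y":{"ah":43,"de":95,"f":11,"rb":11}}
After op 5 (remove /nds/jrz): {"nds":{"c":53,"kh":17,"wzq":24,"xz":34},"u":[19,87,18,86,71],"y":{"ah":43,"de":95,"f":11,"rb":11}}
After op 6 (replace /u 47): {"nds":{"c":53,"kh":17,"wzq":24,"xz":34},"u":47,"y":{"ah":43,"de":95,"f":11,"rb":11}}
After op 7 (replace /y/de 46): {"nds":{"c":53,"kh":17,"wzq":24,"xz":34},"u":47,"y":{"ah":43,"de":46,"f":11,"rb":11}}
After op 8 (add /nds 91): {"nds":91,"u":47,"y":{"ah":43,"de":46,"f":11,"rb":11}}
After op 9 (replace /y/ah 83): {"nds":91,"u":47,"y":{"ah":83,"de":46,"f":11,"rb":11}}
After op 10 (add /y 20): {"nds":91,"u":47,"y":20}
After op 11 (remove /y): {"nds":91,"u":47}
After op 12 (remove /u): {"nds":91}
After op 13 (replace /nds 38): {"nds":38}
Value at /nds: 38

Answer: 38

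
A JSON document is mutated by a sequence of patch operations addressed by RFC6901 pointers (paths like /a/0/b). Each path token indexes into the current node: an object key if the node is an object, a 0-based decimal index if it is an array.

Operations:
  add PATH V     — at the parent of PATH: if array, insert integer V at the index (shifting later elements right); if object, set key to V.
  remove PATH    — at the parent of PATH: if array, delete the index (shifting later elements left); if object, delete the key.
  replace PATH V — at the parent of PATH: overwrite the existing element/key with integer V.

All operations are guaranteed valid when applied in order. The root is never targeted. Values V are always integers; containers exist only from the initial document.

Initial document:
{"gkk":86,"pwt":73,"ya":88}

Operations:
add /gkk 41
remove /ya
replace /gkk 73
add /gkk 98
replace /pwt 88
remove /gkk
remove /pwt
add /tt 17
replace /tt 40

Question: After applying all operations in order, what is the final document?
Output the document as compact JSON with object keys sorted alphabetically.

After op 1 (add /gkk 41): {"gkk":41,"pwt":73,"ya":88}
After op 2 (remove /ya): {"gkk":41,"pwt":73}
After op 3 (replace /gkk 73): {"gkk":73,"pwt":73}
After op 4 (add /gkk 98): {"gkk":98,"pwt":73}
After op 5 (replace /pwt 88): {"gkk":98,"pwt":88}
After op 6 (remove /gkk): {"pwt":88}
After op 7 (remove /pwt): {}
After op 8 (add /tt 17): {"tt":17}
After op 9 (replace /tt 40): {"tt":40}

Answer: {"tt":40}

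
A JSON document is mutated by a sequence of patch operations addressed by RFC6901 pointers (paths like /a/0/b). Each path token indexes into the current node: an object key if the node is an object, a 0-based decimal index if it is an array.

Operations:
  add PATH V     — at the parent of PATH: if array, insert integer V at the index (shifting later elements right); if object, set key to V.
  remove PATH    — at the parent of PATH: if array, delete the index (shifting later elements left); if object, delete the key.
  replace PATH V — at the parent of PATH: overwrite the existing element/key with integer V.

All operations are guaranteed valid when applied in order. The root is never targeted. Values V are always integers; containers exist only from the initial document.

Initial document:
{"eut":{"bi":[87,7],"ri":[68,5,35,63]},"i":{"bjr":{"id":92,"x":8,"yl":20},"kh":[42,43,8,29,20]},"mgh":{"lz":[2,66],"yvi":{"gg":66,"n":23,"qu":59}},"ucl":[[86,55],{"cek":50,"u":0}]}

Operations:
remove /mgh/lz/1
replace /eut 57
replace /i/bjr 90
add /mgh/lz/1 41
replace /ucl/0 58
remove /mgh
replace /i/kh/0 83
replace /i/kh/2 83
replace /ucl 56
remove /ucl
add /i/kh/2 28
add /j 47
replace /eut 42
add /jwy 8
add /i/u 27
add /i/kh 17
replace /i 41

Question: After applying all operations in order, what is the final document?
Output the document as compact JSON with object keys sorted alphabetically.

Answer: {"eut":42,"i":41,"j":47,"jwy":8}

Derivation:
After op 1 (remove /mgh/lz/1): {"eut":{"bi":[87,7],"ri":[68,5,35,63]},"i":{"bjr":{"id":92,"x":8,"yl":20},"kh":[42,43,8,29,20]},"mgh":{"lz":[2],"yvi":{"gg":66,"n":23,"qu":59}},"ucl":[[86,55],{"cek":50,"u":0}]}
After op 2 (replace /eut 57): {"eut":57,"i":{"bjr":{"id":92,"x":8,"yl":20},"kh":[42,43,8,29,20]},"mgh":{"lz":[2],"yvi":{"gg":66,"n":23,"qu":59}},"ucl":[[86,55],{"cek":50,"u":0}]}
After op 3 (replace /i/bjr 90): {"eut":57,"i":{"bjr":90,"kh":[42,43,8,29,20]},"mgh":{"lz":[2],"yvi":{"gg":66,"n":23,"qu":59}},"ucl":[[86,55],{"cek":50,"u":0}]}
After op 4 (add /mgh/lz/1 41): {"eut":57,"i":{"bjr":90,"kh":[42,43,8,29,20]},"mgh":{"lz":[2,41],"yvi":{"gg":66,"n":23,"qu":59}},"ucl":[[86,55],{"cek":50,"u":0}]}
After op 5 (replace /ucl/0 58): {"eut":57,"i":{"bjr":90,"kh":[42,43,8,29,20]},"mgh":{"lz":[2,41],"yvi":{"gg":66,"n":23,"qu":59}},"ucl":[58,{"cek":50,"u":0}]}
After op 6 (remove /mgh): {"eut":57,"i":{"bjr":90,"kh":[42,43,8,29,20]},"ucl":[58,{"cek":50,"u":0}]}
After op 7 (replace /i/kh/0 83): {"eut":57,"i":{"bjr":90,"kh":[83,43,8,29,20]},"ucl":[58,{"cek":50,"u":0}]}
After op 8 (replace /i/kh/2 83): {"eut":57,"i":{"bjr":90,"kh":[83,43,83,29,20]},"ucl":[58,{"cek":50,"u":0}]}
After op 9 (replace /ucl 56): {"eut":57,"i":{"bjr":90,"kh":[83,43,83,29,20]},"ucl":56}
After op 10 (remove /ucl): {"eut":57,"i":{"bjr":90,"kh":[83,43,83,29,20]}}
After op 11 (add /i/kh/2 28): {"eut":57,"i":{"bjr":90,"kh":[83,43,28,83,29,20]}}
After op 12 (add /j 47): {"eut":57,"i":{"bjr":90,"kh":[83,43,28,83,29,20]},"j":47}
After op 13 (replace /eut 42): {"eut":42,"i":{"bjr":90,"kh":[83,43,28,83,29,20]},"j":47}
After op 14 (add /jwy 8): {"eut":42,"i":{"bjr":90,"kh":[83,43,28,83,29,20]},"j":47,"jwy":8}
After op 15 (add /i/u 27): {"eut":42,"i":{"bjr":90,"kh":[83,43,28,83,29,20],"u":27},"j":47,"jwy":8}
After op 16 (add /i/kh 17): {"eut":42,"i":{"bjr":90,"kh":17,"u":27},"j":47,"jwy":8}
After op 17 (replace /i 41): {"eut":42,"i":41,"j":47,"jwy":8}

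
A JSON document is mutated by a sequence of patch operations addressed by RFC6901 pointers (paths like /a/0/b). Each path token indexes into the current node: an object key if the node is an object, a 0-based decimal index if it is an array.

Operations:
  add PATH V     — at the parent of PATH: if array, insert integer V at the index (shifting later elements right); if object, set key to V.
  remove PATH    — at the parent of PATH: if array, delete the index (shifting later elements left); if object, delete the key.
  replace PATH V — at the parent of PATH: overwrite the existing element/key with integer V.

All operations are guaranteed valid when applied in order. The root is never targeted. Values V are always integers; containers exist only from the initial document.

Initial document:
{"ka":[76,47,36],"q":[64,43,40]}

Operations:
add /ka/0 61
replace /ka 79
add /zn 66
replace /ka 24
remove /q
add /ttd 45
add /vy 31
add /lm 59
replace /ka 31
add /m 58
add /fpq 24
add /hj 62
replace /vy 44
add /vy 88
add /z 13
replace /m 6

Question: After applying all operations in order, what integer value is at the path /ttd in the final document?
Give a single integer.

After op 1 (add /ka/0 61): {"ka":[61,76,47,36],"q":[64,43,40]}
After op 2 (replace /ka 79): {"ka":79,"q":[64,43,40]}
After op 3 (add /zn 66): {"ka":79,"q":[64,43,40],"zn":66}
After op 4 (replace /ka 24): {"ka":24,"q":[64,43,40],"zn":66}
After op 5 (remove /q): {"ka":24,"zn":66}
After op 6 (add /ttd 45): {"ka":24,"ttd":45,"zn":66}
After op 7 (add /vy 31): {"ka":24,"ttd":45,"vy":31,"zn":66}
After op 8 (add /lm 59): {"ka":24,"lm":59,"ttd":45,"vy":31,"zn":66}
After op 9 (replace /ka 31): {"ka":31,"lm":59,"ttd":45,"vy":31,"zn":66}
After op 10 (add /m 58): {"ka":31,"lm":59,"m":58,"ttd":45,"vy":31,"zn":66}
After op 11 (add /fpq 24): {"fpq":24,"ka":31,"lm":59,"m":58,"ttd":45,"vy":31,"zn":66}
After op 12 (add /hj 62): {"fpq":24,"hj":62,"ka":31,"lm":59,"m":58,"ttd":45,"vy":31,"zn":66}
After op 13 (replace /vy 44): {"fpq":24,"hj":62,"ka":31,"lm":59,"m":58,"ttd":45,"vy":44,"zn":66}
After op 14 (add /vy 88): {"fpq":24,"hj":62,"ka":31,"lm":59,"m":58,"ttd":45,"vy":88,"zn":66}
After op 15 (add /z 13): {"fpq":24,"hj":62,"ka":31,"lm":59,"m":58,"ttd":45,"vy":88,"z":13,"zn":66}
After op 16 (replace /m 6): {"fpq":24,"hj":62,"ka":31,"lm":59,"m":6,"ttd":45,"vy":88,"z":13,"zn":66}
Value at /ttd: 45

Answer: 45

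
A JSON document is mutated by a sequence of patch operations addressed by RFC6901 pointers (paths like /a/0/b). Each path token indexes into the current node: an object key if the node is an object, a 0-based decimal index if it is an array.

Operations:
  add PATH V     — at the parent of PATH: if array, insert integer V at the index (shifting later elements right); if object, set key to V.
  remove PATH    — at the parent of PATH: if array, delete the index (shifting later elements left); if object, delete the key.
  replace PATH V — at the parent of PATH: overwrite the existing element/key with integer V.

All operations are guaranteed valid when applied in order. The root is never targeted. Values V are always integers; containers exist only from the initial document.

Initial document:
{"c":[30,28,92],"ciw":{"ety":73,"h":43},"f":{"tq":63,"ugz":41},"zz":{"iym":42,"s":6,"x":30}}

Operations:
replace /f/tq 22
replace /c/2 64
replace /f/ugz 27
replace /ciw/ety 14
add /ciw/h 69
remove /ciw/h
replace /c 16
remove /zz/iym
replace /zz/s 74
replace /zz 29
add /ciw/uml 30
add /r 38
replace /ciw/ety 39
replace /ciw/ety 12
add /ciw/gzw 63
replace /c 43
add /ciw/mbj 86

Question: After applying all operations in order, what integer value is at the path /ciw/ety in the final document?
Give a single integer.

Answer: 12

Derivation:
After op 1 (replace /f/tq 22): {"c":[30,28,92],"ciw":{"ety":73,"h":43},"f":{"tq":22,"ugz":41},"zz":{"iym":42,"s":6,"x":30}}
After op 2 (replace /c/2 64): {"c":[30,28,64],"ciw":{"ety":73,"h":43},"f":{"tq":22,"ugz":41},"zz":{"iym":42,"s":6,"x":30}}
After op 3 (replace /f/ugz 27): {"c":[30,28,64],"ciw":{"ety":73,"h":43},"f":{"tq":22,"ugz":27},"zz":{"iym":42,"s":6,"x":30}}
After op 4 (replace /ciw/ety 14): {"c":[30,28,64],"ciw":{"ety":14,"h":43},"f":{"tq":22,"ugz":27},"zz":{"iym":42,"s":6,"x":30}}
After op 5 (add /ciw/h 69): {"c":[30,28,64],"ciw":{"ety":14,"h":69},"f":{"tq":22,"ugz":27},"zz":{"iym":42,"s":6,"x":30}}
After op 6 (remove /ciw/h): {"c":[30,28,64],"ciw":{"ety":14},"f":{"tq":22,"ugz":27},"zz":{"iym":42,"s":6,"x":30}}
After op 7 (replace /c 16): {"c":16,"ciw":{"ety":14},"f":{"tq":22,"ugz":27},"zz":{"iym":42,"s":6,"x":30}}
After op 8 (remove /zz/iym): {"c":16,"ciw":{"ety":14},"f":{"tq":22,"ugz":27},"zz":{"s":6,"x":30}}
After op 9 (replace /zz/s 74): {"c":16,"ciw":{"ety":14},"f":{"tq":22,"ugz":27},"zz":{"s":74,"x":30}}
After op 10 (replace /zz 29): {"c":16,"ciw":{"ety":14},"f":{"tq":22,"ugz":27},"zz":29}
After op 11 (add /ciw/uml 30): {"c":16,"ciw":{"ety":14,"uml":30},"f":{"tq":22,"ugz":27},"zz":29}
After op 12 (add /r 38): {"c":16,"ciw":{"ety":14,"uml":30},"f":{"tq":22,"ugz":27},"r":38,"zz":29}
After op 13 (replace /ciw/ety 39): {"c":16,"ciw":{"ety":39,"uml":30},"f":{"tq":22,"ugz":27},"r":38,"zz":29}
After op 14 (replace /ciw/ety 12): {"c":16,"ciw":{"ety":12,"uml":30},"f":{"tq":22,"ugz":27},"r":38,"zz":29}
After op 15 (add /ciw/gzw 63): {"c":16,"ciw":{"ety":12,"gzw":63,"uml":30},"f":{"tq":22,"ugz":27},"r":38,"zz":29}
After op 16 (replace /c 43): {"c":43,"ciw":{"ety":12,"gzw":63,"uml":30},"f":{"tq":22,"ugz":27},"r":38,"zz":29}
After op 17 (add /ciw/mbj 86): {"c":43,"ciw":{"ety":12,"gzw":63,"mbj":86,"uml":30},"f":{"tq":22,"ugz":27},"r":38,"zz":29}
Value at /ciw/ety: 12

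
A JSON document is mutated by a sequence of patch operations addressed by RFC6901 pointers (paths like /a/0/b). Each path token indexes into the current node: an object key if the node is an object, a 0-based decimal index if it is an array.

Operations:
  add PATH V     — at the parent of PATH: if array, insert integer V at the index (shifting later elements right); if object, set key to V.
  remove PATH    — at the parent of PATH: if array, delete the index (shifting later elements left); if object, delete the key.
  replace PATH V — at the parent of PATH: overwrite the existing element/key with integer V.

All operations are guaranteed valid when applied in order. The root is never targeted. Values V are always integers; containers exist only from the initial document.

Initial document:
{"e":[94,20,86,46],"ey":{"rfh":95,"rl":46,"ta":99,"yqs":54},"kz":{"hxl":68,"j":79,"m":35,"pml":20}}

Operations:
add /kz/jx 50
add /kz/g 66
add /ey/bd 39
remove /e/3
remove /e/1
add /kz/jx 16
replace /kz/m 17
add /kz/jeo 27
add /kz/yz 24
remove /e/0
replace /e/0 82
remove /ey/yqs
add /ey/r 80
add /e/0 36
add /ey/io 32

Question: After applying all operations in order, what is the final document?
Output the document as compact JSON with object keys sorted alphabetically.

Answer: {"e":[36,82],"ey":{"bd":39,"io":32,"r":80,"rfh":95,"rl":46,"ta":99},"kz":{"g":66,"hxl":68,"j":79,"jeo":27,"jx":16,"m":17,"pml":20,"yz":24}}

Derivation:
After op 1 (add /kz/jx 50): {"e":[94,20,86,46],"ey":{"rfh":95,"rl":46,"ta":99,"yqs":54},"kz":{"hxl":68,"j":79,"jx":50,"m":35,"pml":20}}
After op 2 (add /kz/g 66): {"e":[94,20,86,46],"ey":{"rfh":95,"rl":46,"ta":99,"yqs":54},"kz":{"g":66,"hxl":68,"j":79,"jx":50,"m":35,"pml":20}}
After op 3 (add /ey/bd 39): {"e":[94,20,86,46],"ey":{"bd":39,"rfh":95,"rl":46,"ta":99,"yqs":54},"kz":{"g":66,"hxl":68,"j":79,"jx":50,"m":35,"pml":20}}
After op 4 (remove /e/3): {"e":[94,20,86],"ey":{"bd":39,"rfh":95,"rl":46,"ta":99,"yqs":54},"kz":{"g":66,"hxl":68,"j":79,"jx":50,"m":35,"pml":20}}
After op 5 (remove /e/1): {"e":[94,86],"ey":{"bd":39,"rfh":95,"rl":46,"ta":99,"yqs":54},"kz":{"g":66,"hxl":68,"j":79,"jx":50,"m":35,"pml":20}}
After op 6 (add /kz/jx 16): {"e":[94,86],"ey":{"bd":39,"rfh":95,"rl":46,"ta":99,"yqs":54},"kz":{"g":66,"hxl":68,"j":79,"jx":16,"m":35,"pml":20}}
After op 7 (replace /kz/m 17): {"e":[94,86],"ey":{"bd":39,"rfh":95,"rl":46,"ta":99,"yqs":54},"kz":{"g":66,"hxl":68,"j":79,"jx":16,"m":17,"pml":20}}
After op 8 (add /kz/jeo 27): {"e":[94,86],"ey":{"bd":39,"rfh":95,"rl":46,"ta":99,"yqs":54},"kz":{"g":66,"hxl":68,"j":79,"jeo":27,"jx":16,"m":17,"pml":20}}
After op 9 (add /kz/yz 24): {"e":[94,86],"ey":{"bd":39,"rfh":95,"rl":46,"ta":99,"yqs":54},"kz":{"g":66,"hxl":68,"j":79,"jeo":27,"jx":16,"m":17,"pml":20,"yz":24}}
After op 10 (remove /e/0): {"e":[86],"ey":{"bd":39,"rfh":95,"rl":46,"ta":99,"yqs":54},"kz":{"g":66,"hxl":68,"j":79,"jeo":27,"jx":16,"m":17,"pml":20,"yz":24}}
After op 11 (replace /e/0 82): {"e":[82],"ey":{"bd":39,"rfh":95,"rl":46,"ta":99,"yqs":54},"kz":{"g":66,"hxl":68,"j":79,"jeo":27,"jx":16,"m":17,"pml":20,"yz":24}}
After op 12 (remove /ey/yqs): {"e":[82],"ey":{"bd":39,"rfh":95,"rl":46,"ta":99},"kz":{"g":66,"hxl":68,"j":79,"jeo":27,"jx":16,"m":17,"pml":20,"yz":24}}
After op 13 (add /ey/r 80): {"e":[82],"ey":{"bd":39,"r":80,"rfh":95,"rl":46,"ta":99},"kz":{"g":66,"hxl":68,"j":79,"jeo":27,"jx":16,"m":17,"pml":20,"yz":24}}
After op 14 (add /e/0 36): {"e":[36,82],"ey":{"bd":39,"r":80,"rfh":95,"rl":46,"ta":99},"kz":{"g":66,"hxl":68,"j":79,"jeo":27,"jx":16,"m":17,"pml":20,"yz":24}}
After op 15 (add /ey/io 32): {"e":[36,82],"ey":{"bd":39,"io":32,"r":80,"rfh":95,"rl":46,"ta":99},"kz":{"g":66,"hxl":68,"j":79,"jeo":27,"jx":16,"m":17,"pml":20,"yz":24}}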